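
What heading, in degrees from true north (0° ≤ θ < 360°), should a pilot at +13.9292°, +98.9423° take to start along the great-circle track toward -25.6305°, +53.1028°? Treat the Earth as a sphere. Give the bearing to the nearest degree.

229°

Δλ = 53.1028 − 98.9423 = -45.8395°.
θ = atan2( sin Δλ · cos φ₂ , cos φ₁ · sin φ₂ − sin φ₁ · cos φ₂ · cos Δλ )
  = atan2(-0.64680, -0.57105) = -131.441° → normalised to [0°, 360°): 228.559°.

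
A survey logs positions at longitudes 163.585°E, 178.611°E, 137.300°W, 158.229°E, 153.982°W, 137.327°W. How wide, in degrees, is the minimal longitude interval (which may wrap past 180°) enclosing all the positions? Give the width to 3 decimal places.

Sort the longitudes: -153.982°, -137.327°, -137.300°, +158.229°, +163.585°, +178.611°.
Eastward gaps between consecutive values (wrapping around): 16.655°, 0.027°, 295.529°, 5.356°, 15.026°, 27.407°.
Largest gap = 295.529° ⇒ minimal covering band is its complement: 360° − 295.529° = 64.471°.
Band runs from +158.229° eastward to -137.300°, crossing the antimeridian.

64.471°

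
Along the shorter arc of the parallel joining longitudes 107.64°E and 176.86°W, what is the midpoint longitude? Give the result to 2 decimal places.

145.39°E

Signed shortest Δλ from +107.64° to -176.86° is +75.50°.
Midpoint longitude = +107.64° + (+75.50°)/2 = +107.64° + 37.75° = +145.39°.
(The naïve average (+107.64 + -176.86)/2 = -34.61° is on the wrong side of the globe.)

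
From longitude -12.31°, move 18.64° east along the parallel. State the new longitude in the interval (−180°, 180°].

Start at -12.31°; shift +18.64° → +6.33°.
+6.33° already lies in (−180°, 180°].

+6.33°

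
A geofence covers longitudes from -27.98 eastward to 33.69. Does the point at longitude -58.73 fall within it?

No

Band width going east from -27.98° to +33.69°: ((33.69 − -27.98) mod 360) = 61.67°.
Offset of -58.73° east of the west edge: ((-58.73 − -27.98) mod 360) = 329.25°.
329.25° > 61.67° ⇒ outside.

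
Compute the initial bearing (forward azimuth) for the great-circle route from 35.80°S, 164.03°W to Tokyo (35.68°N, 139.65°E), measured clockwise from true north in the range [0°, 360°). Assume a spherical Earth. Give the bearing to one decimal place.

Δλ = 139.65 − -164.03 = 303.68°; wrapped into (−180°, 180°]: -56.32°.
θ = atan2( sin Δλ · cos φ₂ , cos φ₁ · sin φ₂ − sin φ₁ · cos φ₂ · cos Δλ )
  = atan2(-0.67594, 0.73656) = -42.543° → normalised to [0°, 360°): 317.457°.

317.5°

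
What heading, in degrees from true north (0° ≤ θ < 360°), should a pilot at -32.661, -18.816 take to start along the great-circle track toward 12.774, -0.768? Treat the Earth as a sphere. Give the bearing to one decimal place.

Δλ = -0.768 − -18.816 = 18.048°.
θ = atan2( sin Δλ · cos φ₂ , cos φ₁ · sin φ₂ − sin φ₁ · cos φ₂ · cos Δλ )
  = atan2(0.30215, 0.68656) = 23.754° → normalised to [0°, 360°): 23.754°.

23.8°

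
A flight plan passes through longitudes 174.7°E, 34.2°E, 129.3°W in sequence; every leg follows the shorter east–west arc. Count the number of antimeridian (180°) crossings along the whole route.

0

Leg 1: +174.7° → +34.2°, shortest Δλ = -140.5° (west) — does not cross 180°.
Leg 2: +34.2° → -129.3°, shortest Δλ = -163.5° (west) — does not cross 180°.
Total crossings: 0.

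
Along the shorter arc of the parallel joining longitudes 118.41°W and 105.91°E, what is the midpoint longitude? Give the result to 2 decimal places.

173.75°E

Signed shortest Δλ from -118.41° to +105.91° is -135.68°.
Midpoint longitude = -118.41° + (-135.68°)/2 = -118.41° − 67.84° = -186.25°.
Normalise into (−180°, 180°]: +173.75°.
(The naïve average (-118.41 + +105.91)/2 = -6.25° is on the wrong side of the globe.)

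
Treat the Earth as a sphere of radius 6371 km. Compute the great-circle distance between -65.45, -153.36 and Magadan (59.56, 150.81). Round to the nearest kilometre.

Δλ = 150.81 − -153.36 = 304.17°; wrapped into (−180°, 180°]: -55.83°.
Δφ = 59.56 − -65.45 = 125.01°.
a = sin²(Δφ/2) + cos φ₁ · cos φ₂ · sin²(Δλ/2) = 0.832996.
c = 2·atan2(√a, √(1−a)) = 2.29962 rad → d = 6371·c ≈ 14650.88 km.

14651 km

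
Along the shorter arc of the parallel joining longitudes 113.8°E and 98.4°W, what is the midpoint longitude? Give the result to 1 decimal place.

172.3°W

Signed shortest Δλ from +113.8° to -98.4° is +147.8°.
Midpoint longitude = +113.8° + (+147.8°)/2 = +113.8° + 73.9° = +187.7°.
Normalise into (−180°, 180°]: -172.3°.
(The naïve average (+113.8 + -98.4)/2 = 7.7° is on the wrong side of the globe.)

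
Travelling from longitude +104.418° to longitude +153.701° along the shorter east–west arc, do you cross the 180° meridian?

No

Signed shortest Δλ = ((153.701 − 104.418 + 180) mod 360) − 180 = 49.283°.
Going east by 49.283° from +104.418° reaches +153.701° without touching 180°.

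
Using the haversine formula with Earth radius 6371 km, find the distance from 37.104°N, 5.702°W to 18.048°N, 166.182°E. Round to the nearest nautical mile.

7464 nmi

Δλ = 166.182 − -5.702 = 171.884°.
Δφ = 18.048 − 37.104 = -19.056°.
a = sin²(Δφ/2) + cos φ₁ · cos φ₂ · sin²(Δλ/2) = 0.781903.
c = 2·atan2(√a, √(1−a)) = 2.16978 rad → d = 6371·c ≈ 13823.69 km ≈ 7464.20 nmi.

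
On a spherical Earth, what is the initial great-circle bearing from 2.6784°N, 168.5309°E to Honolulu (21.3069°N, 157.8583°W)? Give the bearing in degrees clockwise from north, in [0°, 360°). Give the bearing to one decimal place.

57.6°

Δλ = -157.8583 − 168.5309 = -326.3892°; wrapped into (−180°, 180°]: 33.6108°.
θ = atan2( sin Δλ · cos φ₂ , cos φ₁ · sin φ₂ − sin φ₁ · cos φ₂ · cos Δλ )
  = atan2(0.51571, 0.32671) = 57.645° → normalised to [0°, 360°): 57.645°.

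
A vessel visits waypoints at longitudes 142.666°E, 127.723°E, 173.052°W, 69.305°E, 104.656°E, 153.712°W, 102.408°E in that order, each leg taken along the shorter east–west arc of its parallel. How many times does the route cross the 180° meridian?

4

Leg 1: +142.666° → +127.723°, shortest Δλ = -14.943° (west) — does not cross 180°.
Leg 2: +127.723° → -173.052°, shortest Δλ = 59.225° (east) — crosses 180°.
Leg 3: -173.052° → +69.305°, shortest Δλ = -117.643° (west) — crosses 180°.
Leg 4: +69.305° → +104.656°, shortest Δλ = 35.351° (east) — does not cross 180°.
Leg 5: +104.656° → -153.712°, shortest Δλ = 101.632° (east) — crosses 180°.
Leg 6: -153.712° → +102.408°, shortest Δλ = -103.88° (west) — crosses 180°.
Total crossings: 4.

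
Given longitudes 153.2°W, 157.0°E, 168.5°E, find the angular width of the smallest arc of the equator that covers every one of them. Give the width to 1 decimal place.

Sort the longitudes: -153.2°, +157.0°, +168.5°.
Eastward gaps between consecutive values (wrapping around): 310.2°, 11.5°, 38.3°.
Largest gap = 310.2° ⇒ minimal covering band is its complement: 360° − 310.2° = 49.8°.
Band runs from +157.0° eastward to -153.2°, crossing the antimeridian.

49.8°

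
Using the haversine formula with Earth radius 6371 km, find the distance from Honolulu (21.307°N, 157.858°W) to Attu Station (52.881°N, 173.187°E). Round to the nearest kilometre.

Δλ = 173.187 − -157.858 = 331.045°; wrapped into (−180°, 180°]: -28.955°.
Δφ = 52.881 − 21.307 = 31.574°.
a = sin²(Δφ/2) + cos φ₁ · cos φ₂ · sin²(Δλ/2) = 0.109157.
c = 2·atan2(√a, √(1−a)) = 0.67343 rad → d = 6371·c ≈ 4290.42 km.

4290 km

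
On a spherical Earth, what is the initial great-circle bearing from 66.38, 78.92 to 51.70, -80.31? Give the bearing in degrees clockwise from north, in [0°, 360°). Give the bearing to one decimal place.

Δλ = -80.31 − 78.92 = -159.23°.
θ = atan2( sin Δλ · cos φ₂ , cos φ₁ · sin φ₂ − sin φ₁ · cos φ₂ · cos Δλ )
  = atan2(-0.21978, 0.84539) = -14.573° → normalised to [0°, 360°): 345.427°.

345.4°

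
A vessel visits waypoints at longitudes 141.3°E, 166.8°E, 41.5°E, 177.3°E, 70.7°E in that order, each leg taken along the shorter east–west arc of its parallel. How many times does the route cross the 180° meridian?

Leg 1: +141.3° → +166.8°, shortest Δλ = 25.5° (east) — does not cross 180°.
Leg 2: +166.8° → +41.5°, shortest Δλ = -125.3° (west) — does not cross 180°.
Leg 3: +41.5° → +177.3°, shortest Δλ = 135.8° (east) — does not cross 180°.
Leg 4: +177.3° → +70.7°, shortest Δλ = -106.6° (west) — does not cross 180°.
Total crossings: 0.

0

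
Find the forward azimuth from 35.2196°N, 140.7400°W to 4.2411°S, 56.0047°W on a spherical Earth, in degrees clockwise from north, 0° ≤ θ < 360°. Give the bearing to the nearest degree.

97°

Δλ = -56.0047 − -140.7400 = 84.7353°.
θ = atan2( sin Δλ · cos φ₂ , cos φ₁ · sin φ₂ − sin φ₁ · cos φ₂ · cos Δλ )
  = atan2(0.99305, -0.11319) = 96.503° → normalised to [0°, 360°): 96.503°.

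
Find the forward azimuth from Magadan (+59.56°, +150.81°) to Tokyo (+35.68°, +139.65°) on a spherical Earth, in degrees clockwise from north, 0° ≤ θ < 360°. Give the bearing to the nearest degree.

Δλ = 139.65 − 150.81 = -11.16°.
θ = atan2( sin Δλ · cos φ₂ , cos φ₁ · sin φ₂ − sin φ₁ · cos φ₂ · cos Δλ )
  = atan2(-0.15722, -0.39158) = -158.125° → normalised to [0°, 360°): 201.875°.

202°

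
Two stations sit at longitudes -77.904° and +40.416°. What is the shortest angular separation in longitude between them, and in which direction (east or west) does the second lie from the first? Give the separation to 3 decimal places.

Raw difference: 40.416 − -77.904 = 118.32°.
Normalise into (−180°, 180°]: 118.32° stays 118.32°.
Positive ⇒ the second point lies to the east; separation 118.320°.

118.320° east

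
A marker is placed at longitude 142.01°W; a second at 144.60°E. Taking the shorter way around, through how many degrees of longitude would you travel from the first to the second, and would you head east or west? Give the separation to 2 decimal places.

73.39° west

Raw difference: 144.60 − -142.01 = 286.61°.
Normalise into (−180°, 180°]: 286.61° − 360° = -73.39°.
Negative ⇒ the second point lies to the west; separation 73.39°.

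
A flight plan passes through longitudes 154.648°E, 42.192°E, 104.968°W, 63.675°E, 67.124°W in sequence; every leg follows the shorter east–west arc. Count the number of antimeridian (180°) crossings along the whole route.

Leg 1: +154.648° → +42.192°, shortest Δλ = -112.456° (west) — does not cross 180°.
Leg 2: +42.192° → -104.968°, shortest Δλ = -147.16° (west) — does not cross 180°.
Leg 3: -104.968° → +63.675°, shortest Δλ = 168.643° (east) — does not cross 180°.
Leg 4: +63.675° → -67.124°, shortest Δλ = -130.799° (west) — does not cross 180°.
Total crossings: 0.

0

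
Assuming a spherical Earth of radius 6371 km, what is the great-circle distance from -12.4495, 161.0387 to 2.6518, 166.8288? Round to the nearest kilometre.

1797 km

Δλ = 166.8288 − 161.0387 = 5.7901°.
Δφ = 2.6518 − -12.4495 = 15.1013°.
a = sin²(Δφ/2) + cos φ₁ · cos φ₂ · sin²(Δλ/2) = 0.019755.
c = 2·atan2(√a, √(1−a)) = 0.28204 rad → d = 6371·c ≈ 1796.87 km.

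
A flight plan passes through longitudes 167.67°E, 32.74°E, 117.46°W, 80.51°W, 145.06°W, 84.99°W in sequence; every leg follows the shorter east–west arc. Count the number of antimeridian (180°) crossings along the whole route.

Leg 1: +167.67° → +32.74°, shortest Δλ = -134.93° (west) — does not cross 180°.
Leg 2: +32.74° → -117.46°, shortest Δλ = -150.2° (west) — does not cross 180°.
Leg 3: -117.46° → -80.51°, shortest Δλ = 36.95° (east) — does not cross 180°.
Leg 4: -80.51° → -145.06°, shortest Δλ = -64.55° (west) — does not cross 180°.
Leg 5: -145.06° → -84.99°, shortest Δλ = 60.07° (east) — does not cross 180°.
Total crossings: 0.

0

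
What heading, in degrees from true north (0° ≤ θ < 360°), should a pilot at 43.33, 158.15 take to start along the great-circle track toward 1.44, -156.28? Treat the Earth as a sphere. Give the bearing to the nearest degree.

123°

Δλ = -156.28 − 158.15 = -314.43°; wrapped into (−180°, 180°]: 45.57°.
θ = atan2( sin Δλ · cos φ₂ , cos φ₁ · sin φ₂ − sin φ₁ · cos φ₂ · cos Δλ )
  = atan2(0.71388, -0.46193) = 122.906° → normalised to [0°, 360°): 122.906°.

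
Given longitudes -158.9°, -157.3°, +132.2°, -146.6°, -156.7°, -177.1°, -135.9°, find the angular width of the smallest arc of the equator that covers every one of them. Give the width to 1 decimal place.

Sort the longitudes: -177.1°, -158.9°, -157.3°, -156.7°, -146.6°, -135.9°, +132.2°.
Eastward gaps between consecutive values (wrapping around): 18.2°, 1.6°, 0.6°, 10.1°, 10.7°, 268.1°, 50.7°.
Largest gap = 268.1° ⇒ minimal covering band is its complement: 360° − 268.1° = 91.9°.
Band runs from +132.2° eastward to -135.9°, crossing the antimeridian.

91.9°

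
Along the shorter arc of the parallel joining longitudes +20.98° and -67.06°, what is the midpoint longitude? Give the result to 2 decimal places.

Signed shortest Δλ from +20.98° to -67.06° is -88.04°.
Midpoint longitude = +20.98° + (-88.04°)/2 = +20.98° − 44.02° = -23.04°.

-23.04°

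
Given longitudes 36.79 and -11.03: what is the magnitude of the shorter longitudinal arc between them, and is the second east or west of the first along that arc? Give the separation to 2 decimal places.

47.82° west

Raw difference: -11.03 − 36.79 = -47.82°.
Normalise into (−180°, 180°]: -47.82° stays -47.82°.
Negative ⇒ the second point lies to the west; separation 47.82°.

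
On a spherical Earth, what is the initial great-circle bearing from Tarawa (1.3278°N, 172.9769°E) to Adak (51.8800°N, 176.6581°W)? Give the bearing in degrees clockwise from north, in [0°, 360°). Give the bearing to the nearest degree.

8°

Δλ = -176.6581 − 172.9769 = -349.6350°; wrapped into (−180°, 180°]: 10.3650°.
θ = atan2( sin Δλ · cos φ₂ , cos φ₁ · sin φ₂ − sin φ₁ · cos φ₂ · cos Δλ )
  = atan2(0.11107, 0.77244) = 8.182° → normalised to [0°, 360°): 8.182°.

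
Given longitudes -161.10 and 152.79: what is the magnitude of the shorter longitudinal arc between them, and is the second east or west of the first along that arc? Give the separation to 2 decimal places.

Raw difference: 152.79 − -161.10 = 313.89°.
Normalise into (−180°, 180°]: 313.89° − 360° = -46.11°.
Negative ⇒ the second point lies to the west; separation 46.11°.

46.11° west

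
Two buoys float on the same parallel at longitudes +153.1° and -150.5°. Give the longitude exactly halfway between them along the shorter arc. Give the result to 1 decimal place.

Signed shortest Δλ from +153.1° to -150.5° is +56.4°.
Midpoint longitude = +153.1° + (+56.4°)/2 = +153.1° + 28.2° = +181.3°.
Normalise into (−180°, 180°]: -178.7°.
(The naïve average (+153.1 + -150.5)/2 = 1.3° is on the wrong side of the globe.)

-178.7°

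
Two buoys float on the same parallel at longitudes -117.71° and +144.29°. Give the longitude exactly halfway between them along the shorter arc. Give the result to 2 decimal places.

-166.71°

Signed shortest Δλ from -117.71° to +144.29° is -98.00°.
Midpoint longitude = -117.71° + (-98.00°)/2 = -117.71° − 49.00° = -166.71°.
(The naïve average (-117.71 + +144.29)/2 = 13.29° is on the wrong side of the globe.)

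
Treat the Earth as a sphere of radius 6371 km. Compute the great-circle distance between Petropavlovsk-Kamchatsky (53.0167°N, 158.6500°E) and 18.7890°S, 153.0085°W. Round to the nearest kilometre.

9233 km

Δλ = -153.0085 − 158.6500 = -311.6585°; wrapped into (−180°, 180°]: 48.3415°.
Δφ = -18.7890 − 53.0167 = -71.8057°.
a = sin²(Δφ/2) + cos φ₁ · cos φ₂ · sin²(Δλ/2) = 0.439364.
c = 2·atan2(√a, √(1−a)) = 1.44922 rad → d = 6371·c ≈ 9233.01 km.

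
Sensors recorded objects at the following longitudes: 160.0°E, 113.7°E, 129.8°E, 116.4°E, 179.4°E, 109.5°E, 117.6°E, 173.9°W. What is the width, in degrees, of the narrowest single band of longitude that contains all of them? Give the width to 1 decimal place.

76.6°

Sort the longitudes: -173.9°, +109.5°, +113.7°, +116.4°, +117.6°, +129.8°, +160.0°, +179.4°.
Eastward gaps between consecutive values (wrapping around): 283.4°, 4.2°, 2.7°, 1.2°, 12.2°, 30.2°, 19.4°, 6.7°.
Largest gap = 283.4° ⇒ minimal covering band is its complement: 360° − 283.4° = 76.6°.
Band runs from +109.5° eastward to -173.9°, crossing the antimeridian.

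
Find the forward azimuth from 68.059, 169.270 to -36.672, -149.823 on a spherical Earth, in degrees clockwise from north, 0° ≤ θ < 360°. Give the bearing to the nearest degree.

146°

Δλ = -149.823 − 169.270 = -319.093°; wrapped into (−180°, 180°]: 40.907°.
θ = atan2( sin Δλ · cos φ₂ , cos φ₁ · sin φ₂ − sin φ₁ · cos φ₂ · cos Δλ )
  = atan2(0.52522, -0.78543) = 146.229° → normalised to [0°, 360°): 146.229°.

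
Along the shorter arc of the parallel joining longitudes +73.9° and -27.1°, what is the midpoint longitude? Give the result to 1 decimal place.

Signed shortest Δλ from +73.9° to -27.1° is -101.0°.
Midpoint longitude = +73.9° + (-101.0°)/2 = +73.9° − 50.5° = +23.4°.

+23.4°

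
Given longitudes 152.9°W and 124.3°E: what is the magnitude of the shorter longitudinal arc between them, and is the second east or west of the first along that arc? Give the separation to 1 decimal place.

Raw difference: 124.3 − -152.9 = 277.2°.
Normalise into (−180°, 180°]: 277.2° − 360° = -82.8°.
Negative ⇒ the second point lies to the west; separation 82.8°.

82.8° west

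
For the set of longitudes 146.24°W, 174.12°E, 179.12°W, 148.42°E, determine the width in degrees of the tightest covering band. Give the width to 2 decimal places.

Sort the longitudes: -179.12°, -146.24°, +148.42°, +174.12°.
Eastward gaps between consecutive values (wrapping around): 32.88°, 294.66°, 25.70°, 6.76°.
Largest gap = 294.66° ⇒ minimal covering band is its complement: 360° − 294.66° = 65.34°.
Band runs from +148.42° eastward to -146.24°, crossing the antimeridian.

65.34°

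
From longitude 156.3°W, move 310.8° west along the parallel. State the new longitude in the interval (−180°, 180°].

107.1°W

Start at -156.3°; shift −310.8° → -467.1°.
-467.1° lies outside (−180°, 180°]; add 360° → -107.1°.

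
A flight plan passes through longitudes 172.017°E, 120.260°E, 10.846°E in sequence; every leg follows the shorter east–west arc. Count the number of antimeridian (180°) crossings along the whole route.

Leg 1: +172.017° → +120.260°, shortest Δλ = -51.757° (west) — does not cross 180°.
Leg 2: +120.260° → +10.846°, shortest Δλ = -109.414° (west) — does not cross 180°.
Total crossings: 0.

0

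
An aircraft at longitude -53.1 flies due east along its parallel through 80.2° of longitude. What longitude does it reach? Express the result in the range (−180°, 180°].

Start at -53.1°; shift +80.2° → +27.1°.
+27.1° already lies in (−180°, 180°].

+27.1°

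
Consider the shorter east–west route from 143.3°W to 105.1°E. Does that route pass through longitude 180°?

Yes

Naïve |105.1 − -143.3| = 248.4° > 180°, so the shorter arc goes the other way round — across 180°.
Signed shortest Δλ = ((105.1 − -143.3 + 180) mod 360) − 180 = -111.6°.
Going west by 111.6° from -143.3° passes through 180° before reaching +105.1°.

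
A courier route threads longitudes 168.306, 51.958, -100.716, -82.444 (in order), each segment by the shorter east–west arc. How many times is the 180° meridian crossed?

Leg 1: +168.306° → +51.958°, shortest Δλ = -116.348° (west) — does not cross 180°.
Leg 2: +51.958° → -100.716°, shortest Δλ = -152.674° (west) — does not cross 180°.
Leg 3: -100.716° → -82.444°, shortest Δλ = 18.272° (east) — does not cross 180°.
Total crossings: 0.

0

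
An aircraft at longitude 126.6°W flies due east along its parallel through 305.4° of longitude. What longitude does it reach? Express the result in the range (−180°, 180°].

178.8°E

Start at -126.6°; shift +305.4° → +178.8°.
+178.8° already lies in (−180°, 180°].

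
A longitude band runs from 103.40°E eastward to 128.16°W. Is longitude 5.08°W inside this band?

No

Band width going east from +103.40° to -128.16°: ((-128.16 − 103.40) mod 360) = 128.44°.
Offset of -5.08° east of the west edge: ((-5.08 − 103.40) mod 360) = 251.52°.
251.52° > 128.44° ⇒ outside.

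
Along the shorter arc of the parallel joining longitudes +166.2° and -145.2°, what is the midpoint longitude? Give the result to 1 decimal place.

-169.5°

Signed shortest Δλ from +166.2° to -145.2° is +48.6°.
Midpoint longitude = +166.2° + (+48.6°)/2 = +166.2° + 24.3° = +190.5°.
Normalise into (−180°, 180°]: -169.5°.
(The naïve average (+166.2 + -145.2)/2 = 10.5° is on the wrong side of the globe.)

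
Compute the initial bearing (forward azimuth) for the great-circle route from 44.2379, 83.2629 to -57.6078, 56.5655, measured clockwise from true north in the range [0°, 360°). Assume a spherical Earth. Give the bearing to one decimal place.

Δλ = 56.5655 − 83.2629 = -26.6974°.
θ = atan2( sin Δλ · cos φ₂ , cos φ₁ · sin φ₂ − sin φ₁ · cos φ₂ · cos Δλ )
  = atan2(-0.24068, -0.93886) = -165.621° → normalised to [0°, 360°): 194.379°.

194.4°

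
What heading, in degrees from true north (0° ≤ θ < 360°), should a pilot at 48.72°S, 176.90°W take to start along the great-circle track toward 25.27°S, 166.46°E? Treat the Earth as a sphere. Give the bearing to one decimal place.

Δλ = 166.46 − -176.90 = 343.36°; wrapped into (−180°, 180°]: -16.64°.
θ = atan2( sin Δλ · cos φ₂ , cos φ₁ · sin φ₂ − sin φ₁ · cos φ₂ · cos Δλ )
  = atan2(-0.25895, 0.36949) = -35.024° → normalised to [0°, 360°): 324.976°.

325.0°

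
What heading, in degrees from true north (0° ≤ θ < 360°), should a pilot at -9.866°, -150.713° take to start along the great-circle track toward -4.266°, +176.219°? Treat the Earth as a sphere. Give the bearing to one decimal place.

Δλ = 176.219 − -150.713 = 326.932°; wrapped into (−180°, 180°]: -33.068°.
θ = atan2( sin Δλ · cos φ₂ , cos φ₁ · sin φ₂ − sin φ₁ · cos φ₂ · cos Δλ )
  = atan2(-0.54412, 0.06991) = -82.679° → normalised to [0°, 360°): 277.321°.

277.3°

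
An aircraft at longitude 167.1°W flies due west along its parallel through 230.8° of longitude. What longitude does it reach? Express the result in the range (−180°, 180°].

37.9°W

Start at -167.1°; shift −230.8° → -397.9°.
-397.9° lies outside (−180°, 180°]; add 360° → -37.9°.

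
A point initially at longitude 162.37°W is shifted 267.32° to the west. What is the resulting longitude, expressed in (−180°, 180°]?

69.69°W

Start at -162.37°; shift −267.32° → -429.69°.
-429.69° lies outside (−180°, 180°]; add 360° → -69.69°.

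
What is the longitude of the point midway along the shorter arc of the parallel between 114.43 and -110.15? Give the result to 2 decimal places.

Signed shortest Δλ from +114.43° to -110.15° is +135.42°.
Midpoint longitude = +114.43° + (+135.42°)/2 = +114.43° + 67.71° = +182.14°.
Normalise into (−180°, 180°]: -177.86°.
(The naïve average (+114.43 + -110.15)/2 = 2.14° is on the wrong side of the globe.)

-177.86°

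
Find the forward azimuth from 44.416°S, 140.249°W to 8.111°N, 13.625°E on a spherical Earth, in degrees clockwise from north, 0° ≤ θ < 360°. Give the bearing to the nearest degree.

140°

Δλ = 13.625 − -140.249 = 153.874°.
θ = atan2( sin Δλ · cos φ₂ , cos φ₁ · sin φ₂ − sin φ₁ · cos φ₂ · cos Δλ )
  = atan2(0.43594, -0.52129) = 140.095° → normalised to [0°, 360°): 140.095°.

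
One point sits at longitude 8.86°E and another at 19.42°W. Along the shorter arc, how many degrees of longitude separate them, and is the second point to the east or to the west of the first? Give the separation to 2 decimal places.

28.28° west

Raw difference: -19.42 − 8.86 = -28.28°.
Normalise into (−180°, 180°]: -28.28° stays -28.28°.
Negative ⇒ the second point lies to the west; separation 28.28°.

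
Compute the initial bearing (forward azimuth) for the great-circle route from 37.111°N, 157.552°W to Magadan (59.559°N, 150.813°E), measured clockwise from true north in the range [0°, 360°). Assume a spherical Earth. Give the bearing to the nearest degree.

321°

Δλ = 150.813 − -157.552 = 308.365°; wrapped into (−180°, 180°]: -51.635°.
θ = atan2( sin Δλ · cos φ₂ , cos φ₁ · sin φ₂ − sin φ₁ · cos φ₂ · cos Δλ )
  = atan2(-0.39725, 0.49780) = -38.590° → normalised to [0°, 360°): 321.410°.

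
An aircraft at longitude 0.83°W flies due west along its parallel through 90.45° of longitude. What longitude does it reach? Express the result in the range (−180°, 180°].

Start at -0.83°; shift −90.45° → -91.28°.
-91.28° already lies in (−180°, 180°].

91.28°W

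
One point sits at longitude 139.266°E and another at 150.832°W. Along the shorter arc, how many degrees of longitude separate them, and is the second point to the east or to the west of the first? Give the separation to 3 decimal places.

Raw difference: -150.832 − 139.266 = -290.098°.
Normalise into (−180°, 180°]: -290.098° + 360° = 69.902°.
Positive ⇒ the second point lies to the east; separation 69.902°.

69.902° east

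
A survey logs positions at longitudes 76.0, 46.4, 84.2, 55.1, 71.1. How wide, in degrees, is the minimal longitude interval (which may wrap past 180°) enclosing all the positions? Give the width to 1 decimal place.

37.8°

Sort the longitudes: +46.4°, +55.1°, +71.1°, +76.0°, +84.2°.
Eastward gaps between consecutive values (wrapping around): 8.7°, 16.0°, 4.9°, 8.2°, 322.2°.
Largest gap = 322.2° ⇒ minimal covering band is its complement: 360° − 322.2° = 37.8°.
Band runs from +46.4° eastward to +84.2°.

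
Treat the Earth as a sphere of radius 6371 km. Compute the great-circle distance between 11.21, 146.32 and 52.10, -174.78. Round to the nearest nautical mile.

3093 nmi

Δλ = -174.78 − 146.32 = -321.10°; wrapped into (−180°, 180°]: 38.90°.
Δφ = 52.10 − 11.21 = 40.89°.
a = sin²(Δφ/2) + cos φ₁ · cos φ₂ · sin²(Δλ/2) = 0.188828.
c = 2·atan2(√a, √(1−a)) = 0.89906 rad → d = 6371·c ≈ 5727.92 km ≈ 3092.83 nmi.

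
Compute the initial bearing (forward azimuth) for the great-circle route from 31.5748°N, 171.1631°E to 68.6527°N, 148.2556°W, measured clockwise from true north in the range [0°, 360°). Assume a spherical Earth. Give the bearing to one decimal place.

20.1°

Δλ = -148.2556 − 171.1631 = -319.4187°; wrapped into (−180°, 180°]: 40.5813°.
θ = atan2( sin Δλ · cos φ₂ , cos φ₁ · sin φ₂ − sin φ₁ · cos φ₂ · cos Δλ )
  = atan2(0.23680, 0.64874) = 20.053° → normalised to [0°, 360°): 20.053°.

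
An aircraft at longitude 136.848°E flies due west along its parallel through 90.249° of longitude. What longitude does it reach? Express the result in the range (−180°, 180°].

46.599°E

Start at +136.848°; shift −90.249° → +46.599°.
+46.599° already lies in (−180°, 180°].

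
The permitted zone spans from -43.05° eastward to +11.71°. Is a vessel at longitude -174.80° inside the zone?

No

Band width going east from -43.05° to +11.71°: ((11.71 − -43.05) mod 360) = 54.76°.
Offset of -174.80° east of the west edge: ((-174.80 − -43.05) mod 360) = 228.25°.
228.25° > 54.76° ⇒ outside.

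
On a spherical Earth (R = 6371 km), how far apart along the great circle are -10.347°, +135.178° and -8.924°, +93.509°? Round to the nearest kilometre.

Δλ = 93.509 − 135.178 = -41.669°.
Δφ = -8.924 − -10.347 = 1.423°.
a = sin²(Δφ/2) + cos φ₁ · cos φ₂ · sin²(Δλ/2) = 0.123092.
c = 2·atan2(√a, √(1−a)) = 0.71694 rad → d = 6371·c ≈ 4567.66 km.

4568 km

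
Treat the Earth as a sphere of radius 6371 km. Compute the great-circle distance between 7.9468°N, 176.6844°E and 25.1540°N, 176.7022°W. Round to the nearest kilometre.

Δλ = -176.7022 − 176.6844 = -353.3866°; wrapped into (−180°, 180°]: 6.6134°.
Δφ = 25.1540 − 7.9468 = 17.2072°.
a = sin²(Δφ/2) + cos φ₁ · cos φ₂ · sin²(Δλ/2) = 0.025362.
c = 2·atan2(√a, √(1−a)) = 0.31987 rad → d = 6371·c ≈ 2037.90 km.

2038 km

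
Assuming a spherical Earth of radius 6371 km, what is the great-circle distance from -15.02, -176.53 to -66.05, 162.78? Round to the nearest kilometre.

Δλ = 162.78 − -176.53 = 339.31°; wrapped into (−180°, 180°]: -20.69°.
Δφ = -66.05 − -15.02 = -51.03°.
a = sin²(Δφ/2) + cos φ₁ · cos φ₂ · sin²(Δλ/2) = 0.198186.
c = 2·atan2(√a, √(1−a)) = 0.92275 rad → d = 6371·c ≈ 5878.86 km.

5879 km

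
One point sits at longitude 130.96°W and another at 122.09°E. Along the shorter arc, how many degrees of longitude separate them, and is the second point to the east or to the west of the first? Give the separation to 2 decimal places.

106.95° west

Raw difference: 122.09 − -130.96 = 253.05°.
Normalise into (−180°, 180°]: 253.05° − 360° = -106.95°.
Negative ⇒ the second point lies to the west; separation 106.95°.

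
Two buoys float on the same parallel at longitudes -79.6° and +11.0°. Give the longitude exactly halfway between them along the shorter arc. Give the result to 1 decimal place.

Signed shortest Δλ from -79.6° to +11.0° is +90.6°.
Midpoint longitude = -79.6° + (+90.6°)/2 = -79.6° + 45.3° = -34.3°.

-34.3°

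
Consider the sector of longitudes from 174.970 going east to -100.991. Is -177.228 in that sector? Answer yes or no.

Band width going east from +174.970° to -100.991°: ((-100.991 − 174.970) mod 360) = 84.039°.
Offset of -177.228° east of the west edge: ((-177.228 − 174.970) mod 360) = 7.802°.
7.802° ≤ 84.039° ⇒ inside.

Yes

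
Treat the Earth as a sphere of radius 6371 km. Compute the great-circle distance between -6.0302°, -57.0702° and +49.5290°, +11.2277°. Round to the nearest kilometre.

8992 km

Δλ = 11.2277 − -57.0702 = 68.2979°.
Δφ = 49.5290 − -6.0302 = 55.5592°.
a = sin²(Δφ/2) + cos φ₁ · cos φ₂ · sin²(Δλ/2) = 0.420617.
c = 2·atan2(√a, √(1−a)) = 1.41136 rad → d = 6371·c ≈ 8991.75 km.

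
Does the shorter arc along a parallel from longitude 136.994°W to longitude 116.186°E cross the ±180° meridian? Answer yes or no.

Naïve |116.186 − -136.994| = 253.18° > 180°, so the shorter arc goes the other way round — across 180°.
Signed shortest Δλ = ((116.186 − -136.994 + 180) mod 360) − 180 = -106.82°.
Going west by 106.82° from -136.994° passes through 180° before reaching +116.186°.

Yes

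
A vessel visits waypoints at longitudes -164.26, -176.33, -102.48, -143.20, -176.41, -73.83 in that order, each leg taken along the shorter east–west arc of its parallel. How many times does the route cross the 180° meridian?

Leg 1: -164.26° → -176.33°, shortest Δλ = -12.07° (west) — does not cross 180°.
Leg 2: -176.33° → -102.48°, shortest Δλ = 73.85° (east) — does not cross 180°.
Leg 3: -102.48° → -143.20°, shortest Δλ = -40.72° (west) — does not cross 180°.
Leg 4: -143.20° → -176.41°, shortest Δλ = -33.21° (west) — does not cross 180°.
Leg 5: -176.41° → -73.83°, shortest Δλ = 102.58° (east) — does not cross 180°.
Total crossings: 0.

0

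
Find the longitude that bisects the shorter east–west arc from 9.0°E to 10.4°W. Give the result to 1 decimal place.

Signed shortest Δλ from +9.0° to -10.4° is -19.4°.
Midpoint longitude = +9.0° + (-19.4°)/2 = +9.0° − 9.7° = -0.7°.

0.7°W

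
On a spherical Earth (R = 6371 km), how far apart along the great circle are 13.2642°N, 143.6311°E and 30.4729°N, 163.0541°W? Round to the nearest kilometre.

Δλ = -163.0541 − 143.6311 = -306.6852°; wrapped into (−180°, 180°]: 53.3148°.
Δφ = 30.4729 − 13.2642 = 17.2087°.
a = sin²(Δφ/2) + cos φ₁ · cos φ₂ · sin²(Δλ/2) = 0.191242.
c = 2·atan2(√a, √(1−a)) = 0.90521 rad → d = 6371·c ≈ 5767.12 km.

5767 km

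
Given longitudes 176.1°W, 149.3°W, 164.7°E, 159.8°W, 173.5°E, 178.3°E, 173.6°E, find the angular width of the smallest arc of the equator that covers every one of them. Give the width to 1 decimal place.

46.0°

Sort the longitudes: -176.1°, -159.8°, -149.3°, +164.7°, +173.5°, +173.6°, +178.3°.
Eastward gaps between consecutive values (wrapping around): 16.3°, 10.5°, 314.0°, 8.8°, 0.1°, 4.7°, 5.6°.
Largest gap = 314.0° ⇒ minimal covering band is its complement: 360° − 314.0° = 46.0°.
Band runs from +164.7° eastward to -149.3°, crossing the antimeridian.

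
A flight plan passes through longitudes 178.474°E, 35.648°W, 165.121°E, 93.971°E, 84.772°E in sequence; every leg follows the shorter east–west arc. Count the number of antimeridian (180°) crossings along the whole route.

Leg 1: +178.474° → -35.648°, shortest Δλ = 145.878° (east) — crosses 180°.
Leg 2: -35.648° → +165.121°, shortest Δλ = -159.231° (west) — crosses 180°.
Leg 3: +165.121° → +93.971°, shortest Δλ = -71.15° (west) — does not cross 180°.
Leg 4: +93.971° → +84.772°, shortest Δλ = -9.199° (west) — does not cross 180°.
Total crossings: 2.

2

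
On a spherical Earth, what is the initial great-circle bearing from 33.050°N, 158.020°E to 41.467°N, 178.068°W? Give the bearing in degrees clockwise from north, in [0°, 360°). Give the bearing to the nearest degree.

59°

Δλ = -178.068 − 158.020 = -336.088°; wrapped into (−180°, 180°]: 23.912°.
θ = atan2( sin Δλ · cos φ₂ , cos φ₁ · sin φ₂ − sin φ₁ · cos φ₂ · cos Δλ )
  = atan2(0.30373, 0.18145) = 59.145° → normalised to [0°, 360°): 59.145°.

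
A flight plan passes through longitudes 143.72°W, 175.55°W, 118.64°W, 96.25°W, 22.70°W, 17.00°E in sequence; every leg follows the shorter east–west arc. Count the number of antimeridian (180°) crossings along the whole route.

Leg 1: -143.72° → -175.55°, shortest Δλ = -31.83° (west) — does not cross 180°.
Leg 2: -175.55° → -118.64°, shortest Δλ = 56.91° (east) — does not cross 180°.
Leg 3: -118.64° → -96.25°, shortest Δλ = 22.39° (east) — does not cross 180°.
Leg 4: -96.25° → -22.70°, shortest Δλ = 73.55° (east) — does not cross 180°.
Leg 5: -22.70° → +17.00°, shortest Δλ = 39.7° (east) — does not cross 180°.
Total crossings: 0.

0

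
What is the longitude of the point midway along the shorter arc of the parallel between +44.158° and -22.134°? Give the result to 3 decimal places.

Signed shortest Δλ from +44.158° to -22.134° is -66.292°.
Midpoint longitude = +44.158° + (-66.292°)/2 = +44.158° − 33.146° = +11.012°.

+11.012°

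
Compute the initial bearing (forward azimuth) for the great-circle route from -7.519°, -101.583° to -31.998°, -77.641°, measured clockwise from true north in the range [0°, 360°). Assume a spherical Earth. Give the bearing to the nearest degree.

Δλ = -77.641 − -101.583 = 23.942°.
θ = atan2( sin Δλ · cos φ₂ , cos φ₁ · sin φ₂ − sin φ₁ · cos φ₂ · cos Δλ )
  = atan2(0.34416, -0.42391) = 140.928° → normalised to [0°, 360°): 140.928°.

141°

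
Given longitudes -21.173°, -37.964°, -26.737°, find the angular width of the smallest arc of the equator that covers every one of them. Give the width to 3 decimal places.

16.791°

Sort the longitudes: -37.964°, -26.737°, -21.173°.
Eastward gaps between consecutive values (wrapping around): 11.227°, 5.564°, 343.209°.
Largest gap = 343.209° ⇒ minimal covering band is its complement: 360° − 343.209° = 16.791°.
Band runs from -37.964° eastward to -21.173°.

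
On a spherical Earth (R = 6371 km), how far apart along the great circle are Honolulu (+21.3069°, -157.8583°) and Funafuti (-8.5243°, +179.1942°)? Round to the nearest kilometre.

Δλ = 179.1942 − -157.8583 = 337.0525°; wrapped into (−180°, 180°]: -22.9475°.
Δφ = -8.5243 − 21.3069 = -29.8312°.
a = sin²(Δφ/2) + cos φ₁ · cos φ₂ · sin²(Δλ/2) = 0.102710.
c = 2·atan2(√a, √(1−a)) = 0.65248 rad → d = 6371·c ≈ 4156.95 km.

4157 km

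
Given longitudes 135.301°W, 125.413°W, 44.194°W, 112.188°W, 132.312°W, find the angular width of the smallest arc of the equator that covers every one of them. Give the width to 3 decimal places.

Sort the longitudes: -135.301°, -132.312°, -125.413°, -112.188°, -44.194°.
Eastward gaps between consecutive values (wrapping around): 2.989°, 6.899°, 13.225°, 67.994°, 268.893°.
Largest gap = 268.893° ⇒ minimal covering band is its complement: 360° − 268.893° = 91.107°.
Band runs from -135.301° eastward to -44.194°.

91.107°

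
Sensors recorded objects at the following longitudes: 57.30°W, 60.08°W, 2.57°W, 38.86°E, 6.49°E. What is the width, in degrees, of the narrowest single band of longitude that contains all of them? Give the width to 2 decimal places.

98.94°

Sort the longitudes: -60.08°, -57.30°, -2.57°, +6.49°, +38.86°.
Eastward gaps between consecutive values (wrapping around): 2.78°, 54.73°, 9.06°, 32.37°, 261.06°.
Largest gap = 261.06° ⇒ minimal covering band is its complement: 360° − 261.06° = 98.94°.
Band runs from -60.08° eastward to +38.86°.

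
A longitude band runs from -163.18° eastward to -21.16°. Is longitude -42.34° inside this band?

Yes

Band width going east from -163.18° to -21.16°: ((-21.16 − -163.18) mod 360) = 142.02°.
Offset of -42.34° east of the west edge: ((-42.34 − -163.18) mod 360) = 120.84°.
120.84° ≤ 142.02° ⇒ inside.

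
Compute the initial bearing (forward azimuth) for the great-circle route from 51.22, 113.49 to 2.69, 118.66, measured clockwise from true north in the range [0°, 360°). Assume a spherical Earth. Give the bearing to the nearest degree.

Δλ = 118.66 − 113.49 = 5.17°.
θ = atan2( sin Δλ · cos φ₂ , cos φ₁ · sin φ₂ − sin φ₁ · cos φ₂ · cos Δλ )
  = atan2(0.09001, -0.74613) = 173.121° → normalised to [0°, 360°): 173.121°.

173°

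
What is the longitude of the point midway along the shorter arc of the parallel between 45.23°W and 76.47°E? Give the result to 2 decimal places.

15.62°E

Signed shortest Δλ from -45.23° to +76.47° is +121.70°.
Midpoint longitude = -45.23° + (+121.70°)/2 = -45.23° + 60.85° = +15.62°.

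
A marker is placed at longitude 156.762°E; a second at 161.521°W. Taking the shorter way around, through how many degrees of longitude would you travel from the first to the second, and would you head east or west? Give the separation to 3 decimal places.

Raw difference: -161.521 − 156.762 = -318.283°.
Normalise into (−180°, 180°]: -318.283° + 360° = 41.717°.
Positive ⇒ the second point lies to the east; separation 41.717°.

41.717° east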